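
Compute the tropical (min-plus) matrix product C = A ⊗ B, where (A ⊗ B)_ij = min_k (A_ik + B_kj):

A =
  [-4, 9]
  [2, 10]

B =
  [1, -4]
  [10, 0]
A ⊗ B =
  [-3, -8]
  [3, -2]

Apply the min-plus product entry-by-entry:
  C[0][0] = min over k of (A[0][0] + B[0][0] = -4 + 1 = -3, A[0][1] + B[1][0] = 9 + 10 = 19) = -3 (attained at k = 0)
  C[0][1] = min over k of (A[0][0] + B[0][1] = -4 + -4 = -8, A[0][1] + B[1][1] = 9 + 0 = 9) = -8 (attained at k = 0)
  C[1][0] = min over k of (A[1][0] + B[0][0] = 2 + 1 = 3, A[1][1] + B[1][0] = 10 + 10 = 20) = 3 (attained at k = 0)
  C[1][1] = min over k of (A[1][0] + B[0][1] = 2 + -4 = -2, A[1][1] + B[1][1] = 10 + 0 = 10) = -2 (attained at k = 0)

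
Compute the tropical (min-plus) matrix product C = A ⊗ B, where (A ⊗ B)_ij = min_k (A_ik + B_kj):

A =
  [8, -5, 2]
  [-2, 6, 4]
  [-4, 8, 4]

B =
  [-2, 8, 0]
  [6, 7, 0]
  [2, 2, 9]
A ⊗ B =
  [1, 2, -5]
  [-4, 6, -2]
  [-6, 4, -4]

Apply the min-plus product entry-by-entry:
  C[0][0] = min over k of (A[0][0] + B[0][0] = 8 + -2 = 6, A[0][1] + B[1][0] = -5 + 6 = 1, A[0][2] + B[2][0] = 2 + 2 = 4) = 1 (attained at k = 1)
  C[0][1] = min over k of (A[0][0] + B[0][1] = 8 + 8 = 16, A[0][1] + B[1][1] = -5 + 7 = 2, A[0][2] + B[2][1] = 2 + 2 = 4) = 2 (attained at k = 1)
  C[0][2] = min over k of (A[0][0] + B[0][2] = 8 + 0 = 8, A[0][1] + B[1][2] = -5 + 0 = -5, A[0][2] + B[2][2] = 2 + 9 = 11) = -5 (attained at k = 1)
  C[1][0] = min over k of (A[1][0] + B[0][0] = -2 + -2 = -4, A[1][1] + B[1][0] = 6 + 6 = 12, A[1][2] + B[2][0] = 4 + 2 = 6) = -4 (attained at k = 0)
  C[1][1] = min over k of (A[1][0] + B[0][1] = -2 + 8 = 6, A[1][1] + B[1][1] = 6 + 7 = 13, A[1][2] + B[2][1] = 4 + 2 = 6) = 6 (attained at k = 0)
  C[1][2] = min over k of (A[1][0] + B[0][2] = -2 + 0 = -2, A[1][1] + B[1][2] = 6 + 0 = 6, A[1][2] + B[2][2] = 4 + 9 = 13) = -2 (attained at k = 0)
  C[2][0] = min over k of (A[2][0] + B[0][0] = -4 + -2 = -6, A[2][1] + B[1][0] = 8 + 6 = 14, A[2][2] + B[2][0] = 4 + 2 = 6) = -6 (attained at k = 0)
  C[2][1] = min over k of (A[2][0] + B[0][1] = -4 + 8 = 4, A[2][1] + B[1][1] = 8 + 7 = 15, A[2][2] + B[2][1] = 4 + 2 = 6) = 4 (attained at k = 0)
  C[2][2] = min over k of (A[2][0] + B[0][2] = -4 + 0 = -4, A[2][1] + B[1][2] = 8 + 0 = 8, A[2][2] + B[2][2] = 4 + 9 = 13) = -4 (attained at k = 0)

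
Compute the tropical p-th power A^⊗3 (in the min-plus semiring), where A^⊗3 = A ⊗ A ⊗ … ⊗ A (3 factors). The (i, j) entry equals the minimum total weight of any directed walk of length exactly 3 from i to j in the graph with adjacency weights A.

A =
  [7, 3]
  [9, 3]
A^⊗3 =
  [15, 9]
  [15, 9]

Each entry (A^⊗3)_ij equals the minimum over all length-3 walks i = v_0 → v_1 → … → v_3 = j of Σ_t A[v_t][v_{t+1}]. For example, for (i, j) = (0, 1) we minimise over 4 possible intermediate vertex sequences; the minimum is 9, attained along the walk 0 → 1 → 1 → 1.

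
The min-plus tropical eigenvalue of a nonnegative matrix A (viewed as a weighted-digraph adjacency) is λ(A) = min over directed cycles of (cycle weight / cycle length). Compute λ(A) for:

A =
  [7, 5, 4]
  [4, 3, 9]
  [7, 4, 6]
λ(A) = 3

Enumerate directed cycles and compute their means (weight / length). Sample:
  cycle 0 → 0: weight = 7, length = 1, mean = 7/1 ≈ 7.000
  cycle 1 → 1: weight = 3, length = 1, mean = 3/1 ≈ 3.000
  cycle 2 → 2: weight = 6, length = 1, mean = 6/1 ≈ 6.000
  cycle 0 → 1 → 0: weight = 9, length = 2, mean = 9/2 ≈ 4.500
  cycle 0 → 2 → 0: weight = 11, length = 2, mean = 11/2 ≈ 5.500
  cycle 1 → 0 → 1: weight = 9, length = 2, mean = 9/2 ≈ 4.500
Minimum mean = 3.000, attained e.g. along the cycle 1 → 1 with weight 3 and length 1. So λ(A) = 3/1 = 3.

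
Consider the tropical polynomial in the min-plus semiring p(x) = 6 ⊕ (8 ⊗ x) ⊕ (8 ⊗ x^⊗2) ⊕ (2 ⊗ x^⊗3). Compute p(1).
p(1) = 5

A tropical monomial a ⊗ x^⊗i evaluates to a + i · x. Evaluating each term at x = 1:
  Term 0 contributes 6 + 0 · 1 = 6
  Term 1 contributes 8 + 1 · 1 = 9
  Term 2 contributes 8 + 2 · 1 = 10
  Term 3 contributes 2 + 3 · 1 = 5
p(1) = ⊕ of these = min[6, 9, 10, 5] = 5.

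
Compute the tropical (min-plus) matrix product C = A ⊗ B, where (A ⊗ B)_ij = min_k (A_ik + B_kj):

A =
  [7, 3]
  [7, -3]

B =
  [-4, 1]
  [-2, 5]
A ⊗ B =
  [1, 8]
  [-5, 2]

Apply the min-plus product entry-by-entry:
  C[0][0] = min over k of (A[0][0] + B[0][0] = 7 + -4 = 3, A[0][1] + B[1][0] = 3 + -2 = 1) = 1 (attained at k = 1)
  C[0][1] = min over k of (A[0][0] + B[0][1] = 7 + 1 = 8, A[0][1] + B[1][1] = 3 + 5 = 8) = 8 (attained at k = 0)
  C[1][0] = min over k of (A[1][0] + B[0][0] = 7 + -4 = 3, A[1][1] + B[1][0] = -3 + -2 = -5) = -5 (attained at k = 1)
  C[1][1] = min over k of (A[1][0] + B[0][1] = 7 + 1 = 8, A[1][1] + B[1][1] = -3 + 5 = 2) = 2 (attained at k = 1)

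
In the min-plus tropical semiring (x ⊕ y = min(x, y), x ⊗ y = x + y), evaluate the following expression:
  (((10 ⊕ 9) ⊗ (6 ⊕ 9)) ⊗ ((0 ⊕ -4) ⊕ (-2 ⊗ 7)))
(((10 ⊕ 9) ⊗ (6 ⊕ 9)) ⊗ ((0 ⊕ -4) ⊕ (-2 ⊗ 7))) = 11

Expand innermost to outermost. Recall ⊕ takes the minimum of its arguments and ⊗ takes their sum. Working out the expression (((10 ⊕ 9) ⊗ (6 ⊕ 9)) ⊗ ((0 ⊕ -4) ⊕ (-2 ⊗ 7))) gives 11.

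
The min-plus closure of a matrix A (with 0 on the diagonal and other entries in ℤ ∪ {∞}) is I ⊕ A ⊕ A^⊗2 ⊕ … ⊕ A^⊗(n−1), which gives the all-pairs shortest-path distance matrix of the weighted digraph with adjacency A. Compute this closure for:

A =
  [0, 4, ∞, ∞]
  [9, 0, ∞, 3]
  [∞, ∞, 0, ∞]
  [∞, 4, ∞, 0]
Closure =
  [0, 4, ∞, 7]
  [9, 0, ∞, 3]
  [∞, ∞, 0, ∞]
  [13, 4, ∞, 0]

This is the Floyd-Warshall all-pairs shortest-path computation. For each intermediate vertex k = 0, 1, …, 3, update dist[i][j] ← min(dist[i][j], dist[i][k] + dist[k][j]). The final matrix gives, for each (i, j), the minimum total weight of any directed path from i to j (possibly empty when i = j).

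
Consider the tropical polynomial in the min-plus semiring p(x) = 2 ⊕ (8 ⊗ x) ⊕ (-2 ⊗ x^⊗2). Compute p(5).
p(5) = 2

A tropical monomial a ⊗ x^⊗i evaluates to a + i · x. Evaluating each term at x = 5:
  Term 0 contributes 2 + 0 · 5 = 2
  Term 1 contributes 8 + 1 · 5 = 13
  Term 2 contributes -2 + 2 · 5 = 8
p(5) = ⊕ of these = min[2, 13, 8] = 2.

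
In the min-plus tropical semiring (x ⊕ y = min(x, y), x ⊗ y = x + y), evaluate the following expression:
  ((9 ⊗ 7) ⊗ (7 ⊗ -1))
((9 ⊗ 7) ⊗ (7 ⊗ -1)) = 22

Expand innermost to outermost. Recall ⊕ takes the minimum of its arguments and ⊗ takes their sum. Working out the expression ((9 ⊗ 7) ⊗ (7 ⊗ -1)) gives 22.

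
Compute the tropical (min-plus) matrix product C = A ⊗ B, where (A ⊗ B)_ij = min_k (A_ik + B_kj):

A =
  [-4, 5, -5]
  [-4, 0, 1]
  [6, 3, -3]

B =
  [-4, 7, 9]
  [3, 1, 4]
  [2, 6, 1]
A ⊗ B =
  [-8, 1, -4]
  [-8, 1, 2]
  [-1, 3, -2]

Apply the min-plus product entry-by-entry:
  C[0][0] = min over k of (A[0][0] + B[0][0] = -4 + -4 = -8, A[0][1] + B[1][0] = 5 + 3 = 8, A[0][2] + B[2][0] = -5 + 2 = -3) = -8 (attained at k = 0)
  C[0][1] = min over k of (A[0][0] + B[0][1] = -4 + 7 = 3, A[0][1] + B[1][1] = 5 + 1 = 6, A[0][2] + B[2][1] = -5 + 6 = 1) = 1 (attained at k = 2)
  C[0][2] = min over k of (A[0][0] + B[0][2] = -4 + 9 = 5, A[0][1] + B[1][2] = 5 + 4 = 9, A[0][2] + B[2][2] = -5 + 1 = -4) = -4 (attained at k = 2)
  C[1][0] = min over k of (A[1][0] + B[0][0] = -4 + -4 = -8, A[1][1] + B[1][0] = 0 + 3 = 3, A[1][2] + B[2][0] = 1 + 2 = 3) = -8 (attained at k = 0)
  C[1][1] = min over k of (A[1][0] + B[0][1] = -4 + 7 = 3, A[1][1] + B[1][1] = 0 + 1 = 1, A[1][2] + B[2][1] = 1 + 6 = 7) = 1 (attained at k = 1)
  C[1][2] = min over k of (A[1][0] + B[0][2] = -4 + 9 = 5, A[1][1] + B[1][2] = 0 + 4 = 4, A[1][2] + B[2][2] = 1 + 1 = 2) = 2 (attained at k = 2)
  C[2][0] = min over k of (A[2][0] + B[0][0] = 6 + -4 = 2, A[2][1] + B[1][0] = 3 + 3 = 6, A[2][2] + B[2][0] = -3 + 2 = -1) = -1 (attained at k = 2)
  C[2][1] = min over k of (A[2][0] + B[0][1] = 6 + 7 = 13, A[2][1] + B[1][1] = 3 + 1 = 4, A[2][2] + B[2][1] = -3 + 6 = 3) = 3 (attained at k = 2)
  C[2][2] = min over k of (A[2][0] + B[0][2] = 6 + 9 = 15, A[2][1] + B[1][2] = 3 + 4 = 7, A[2][2] + B[2][2] = -3 + 1 = -2) = -2 (attained at k = 2)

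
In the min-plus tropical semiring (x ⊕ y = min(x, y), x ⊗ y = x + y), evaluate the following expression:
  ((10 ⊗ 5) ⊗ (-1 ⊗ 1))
((10 ⊗ 5) ⊗ (-1 ⊗ 1)) = 15

Expand innermost to outermost. Recall ⊕ takes the minimum of its arguments and ⊗ takes their sum. Working out the expression ((10 ⊗ 5) ⊗ (-1 ⊗ 1)) gives 15.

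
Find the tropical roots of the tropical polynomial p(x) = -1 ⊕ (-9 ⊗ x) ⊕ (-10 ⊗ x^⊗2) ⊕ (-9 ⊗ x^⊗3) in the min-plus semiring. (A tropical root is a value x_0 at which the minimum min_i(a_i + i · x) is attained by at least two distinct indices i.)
Roots: {-1, 1, 8}

Each tropical root is a break point of the lower envelope of the lines y = a_i + i · x (there are 4 lines, with slopes 0, 1, ..., 3). Only the lines that attain the minimum somewhere contribute to roots; other lines are dominated. Here the surviving (envelope) indices are i = 3, i = 2, i = 1, i = 0.
Intersections between consecutive envelope lines give the roots: for adjacent envelope indices i < j the intersection is x = (a_i − a_j) / (j − i). Reading off the sorted break points: {-1, 1, 8}.
Verification: at each break x_0, at least two indices attain the minimum of min_i(a_i + i · x_0).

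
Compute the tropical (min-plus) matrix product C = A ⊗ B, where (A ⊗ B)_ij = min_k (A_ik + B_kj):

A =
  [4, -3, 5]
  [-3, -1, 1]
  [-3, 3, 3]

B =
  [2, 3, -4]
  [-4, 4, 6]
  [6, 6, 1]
A ⊗ B =
  [-7, 1, 0]
  [-5, 0, -7]
  [-1, 0, -7]

Apply the min-plus product entry-by-entry:
  C[0][0] = min over k of (A[0][0] + B[0][0] = 4 + 2 = 6, A[0][1] + B[1][0] = -3 + -4 = -7, A[0][2] + B[2][0] = 5 + 6 = 11) = -7 (attained at k = 1)
  C[0][1] = min over k of (A[0][0] + B[0][1] = 4 + 3 = 7, A[0][1] + B[1][1] = -3 + 4 = 1, A[0][2] + B[2][1] = 5 + 6 = 11) = 1 (attained at k = 1)
  C[0][2] = min over k of (A[0][0] + B[0][2] = 4 + -4 = 0, A[0][1] + B[1][2] = -3 + 6 = 3, A[0][2] + B[2][2] = 5 + 1 = 6) = 0 (attained at k = 0)
  C[1][0] = min over k of (A[1][0] + B[0][0] = -3 + 2 = -1, A[1][1] + B[1][0] = -1 + -4 = -5, A[1][2] + B[2][0] = 1 + 6 = 7) = -5 (attained at k = 1)
  C[1][1] = min over k of (A[1][0] + B[0][1] = -3 + 3 = 0, A[1][1] + B[1][1] = -1 + 4 = 3, A[1][2] + B[2][1] = 1 + 6 = 7) = 0 (attained at k = 0)
  C[1][2] = min over k of (A[1][0] + B[0][2] = -3 + -4 = -7, A[1][1] + B[1][2] = -1 + 6 = 5, A[1][2] + B[2][2] = 1 + 1 = 2) = -7 (attained at k = 0)
  C[2][0] = min over k of (A[2][0] + B[0][0] = -3 + 2 = -1, A[2][1] + B[1][0] = 3 + -4 = -1, A[2][2] + B[2][0] = 3 + 6 = 9) = -1 (attained at k = 0)
  C[2][1] = min over k of (A[2][0] + B[0][1] = -3 + 3 = 0, A[2][1] + B[1][1] = 3 + 4 = 7, A[2][2] + B[2][1] = 3 + 6 = 9) = 0 (attained at k = 0)
  C[2][2] = min over k of (A[2][0] + B[0][2] = -3 + -4 = -7, A[2][1] + B[1][2] = 3 + 6 = 9, A[2][2] + B[2][2] = 3 + 1 = 4) = -7 (attained at k = 0)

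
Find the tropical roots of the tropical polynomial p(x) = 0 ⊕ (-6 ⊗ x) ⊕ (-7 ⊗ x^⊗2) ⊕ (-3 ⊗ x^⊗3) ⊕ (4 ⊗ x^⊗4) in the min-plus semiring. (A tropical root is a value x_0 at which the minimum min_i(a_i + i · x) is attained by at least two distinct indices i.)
Roots: {-7, -4, 1, 6}

Each tropical root is a break point of the lower envelope of the lines y = a_i + i · x (there are 5 lines, with slopes 0, 1, ..., 4). Only the lines that attain the minimum somewhere contribute to roots; other lines are dominated. Here the surviving (envelope) indices are i = 4, i = 3, i = 2, i = 1, i = 0.
Intersections between consecutive envelope lines give the roots: for adjacent envelope indices i < j the intersection is x = (a_i − a_j) / (j − i). Reading off the sorted break points: {-7, -4, 1, 6}.
Verification: at each break x_0, at least two indices attain the minimum of min_i(a_i + i · x_0).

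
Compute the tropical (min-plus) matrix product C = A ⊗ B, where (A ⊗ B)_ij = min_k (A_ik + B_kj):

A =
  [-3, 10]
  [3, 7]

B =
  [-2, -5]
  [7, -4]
A ⊗ B =
  [-5, -8]
  [1, -2]

Apply the min-plus product entry-by-entry:
  C[0][0] = min over k of (A[0][0] + B[0][0] = -3 + -2 = -5, A[0][1] + B[1][0] = 10 + 7 = 17) = -5 (attained at k = 0)
  C[0][1] = min over k of (A[0][0] + B[0][1] = -3 + -5 = -8, A[0][1] + B[1][1] = 10 + -4 = 6) = -8 (attained at k = 0)
  C[1][0] = min over k of (A[1][0] + B[0][0] = 3 + -2 = 1, A[1][1] + B[1][0] = 7 + 7 = 14) = 1 (attained at k = 0)
  C[1][1] = min over k of (A[1][0] + B[0][1] = 3 + -5 = -2, A[1][1] + B[1][1] = 7 + -4 = 3) = -2 (attained at k = 0)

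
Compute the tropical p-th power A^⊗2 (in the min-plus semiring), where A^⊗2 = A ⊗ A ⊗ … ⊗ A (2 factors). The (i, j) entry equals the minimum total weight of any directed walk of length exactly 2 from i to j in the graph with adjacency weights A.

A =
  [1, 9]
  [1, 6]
A^⊗2 =
  [2, 10]
  [2, 10]

Each entry (A^⊗2)_ij equals the minimum over all length-2 walks i = v_0 → v_1 → … → v_2 = j of Σ_t A[v_t][v_{t+1}]. For example, for (i, j) = (0, 1) we minimise over 2 possible intermediate vertex sequences; the minimum is 10, attained along the walk 0 → 0 → 1.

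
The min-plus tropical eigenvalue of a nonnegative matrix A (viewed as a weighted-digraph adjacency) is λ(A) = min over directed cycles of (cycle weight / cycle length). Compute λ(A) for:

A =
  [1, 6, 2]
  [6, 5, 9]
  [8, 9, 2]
λ(A) = 1

Enumerate directed cycles and compute their means (weight / length). Sample:
  cycle 0 → 0: weight = 1, length = 1, mean = 1/1 ≈ 1.000
  cycle 1 → 1: weight = 5, length = 1, mean = 5/1 ≈ 5.000
  cycle 2 → 2: weight = 2, length = 1, mean = 2/1 ≈ 2.000
  cycle 0 → 1 → 0: weight = 12, length = 2, mean = 12/2 ≈ 6.000
  cycle 0 → 2 → 0: weight = 10, length = 2, mean = 10/2 ≈ 5.000
  cycle 1 → 0 → 1: weight = 12, length = 2, mean = 12/2 ≈ 6.000
Minimum mean = 1.000, attained e.g. along the cycle 0 → 0 with weight 1 and length 1. So λ(A) = 1/1 = 1.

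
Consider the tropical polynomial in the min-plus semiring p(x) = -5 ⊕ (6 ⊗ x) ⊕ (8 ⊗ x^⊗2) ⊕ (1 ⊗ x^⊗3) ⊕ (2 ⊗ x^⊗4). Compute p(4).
p(4) = -5

A tropical monomial a ⊗ x^⊗i evaluates to a + i · x. Evaluating each term at x = 4:
  Term 0 contributes -5 + 0 · 4 = -5
  Term 1 contributes 6 + 1 · 4 = 10
  Term 2 contributes 8 + 2 · 4 = 16
  Term 3 contributes 1 + 3 · 4 = 13
  Term 4 contributes 2 + 4 · 4 = 18
p(4) = ⊕ of these = min[-5, 10, 16, 13, 18] = -5.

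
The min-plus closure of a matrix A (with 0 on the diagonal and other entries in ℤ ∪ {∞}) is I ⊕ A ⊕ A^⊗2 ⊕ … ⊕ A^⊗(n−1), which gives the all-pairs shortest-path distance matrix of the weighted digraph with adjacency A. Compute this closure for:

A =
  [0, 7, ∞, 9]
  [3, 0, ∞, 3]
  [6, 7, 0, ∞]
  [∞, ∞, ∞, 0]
Closure =
  [0, 7, ∞, 9]
  [3, 0, ∞, 3]
  [6, 7, 0, 10]
  [∞, ∞, ∞, 0]

This is the Floyd-Warshall all-pairs shortest-path computation. For each intermediate vertex k = 0, 1, …, 3, update dist[i][j] ← min(dist[i][j], dist[i][k] + dist[k][j]). The final matrix gives, for each (i, j), the minimum total weight of any directed path from i to j (possibly empty when i = j).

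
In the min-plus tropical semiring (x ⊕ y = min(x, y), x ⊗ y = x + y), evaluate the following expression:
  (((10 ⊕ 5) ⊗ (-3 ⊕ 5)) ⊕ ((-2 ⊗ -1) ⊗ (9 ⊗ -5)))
(((10 ⊕ 5) ⊗ (-3 ⊕ 5)) ⊕ ((-2 ⊗ -1) ⊗ (9 ⊗ -5))) = 1

Expand innermost to outermost. Recall ⊕ takes the minimum of its arguments and ⊗ takes their sum. Working out the expression (((10 ⊕ 5) ⊗ (-3 ⊕ 5)) ⊕ ((-2 ⊗ -1) ⊗ (9 ⊗ -5))) gives 1.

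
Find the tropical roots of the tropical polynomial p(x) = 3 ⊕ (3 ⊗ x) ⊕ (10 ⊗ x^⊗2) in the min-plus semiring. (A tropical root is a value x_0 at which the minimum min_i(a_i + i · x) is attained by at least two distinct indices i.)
Roots: {-7, 0}

Each tropical root is a break point of the lower envelope of the lines y = a_i + i · x (there are 3 lines, with slopes 0, 1, ..., 2). Only the lines that attain the minimum somewhere contribute to roots; other lines are dominated. Here the surviving (envelope) indices are i = 2, i = 1, i = 0.
Intersections between consecutive envelope lines give the roots: for adjacent envelope indices i < j the intersection is x = (a_i − a_j) / (j − i). Reading off the sorted break points: {-7, 0}.
Verification: at each break x_0, at least two indices attain the minimum of min_i(a_i + i · x_0).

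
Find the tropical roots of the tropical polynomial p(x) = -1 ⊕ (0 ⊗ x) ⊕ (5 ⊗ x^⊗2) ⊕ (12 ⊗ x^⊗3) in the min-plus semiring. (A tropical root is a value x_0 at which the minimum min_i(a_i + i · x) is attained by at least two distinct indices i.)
Roots: {-7, -5, -1}

Each tropical root is a break point of the lower envelope of the lines y = a_i + i · x (there are 4 lines, with slopes 0, 1, ..., 3). Only the lines that attain the minimum somewhere contribute to roots; other lines are dominated. Here the surviving (envelope) indices are i = 3, i = 2, i = 1, i = 0.
Intersections between consecutive envelope lines give the roots: for adjacent envelope indices i < j the intersection is x = (a_i − a_j) / (j − i). Reading off the sorted break points: {-7, -5, -1}.
Verification: at each break x_0, at least two indices attain the minimum of min_i(a_i + i · x_0).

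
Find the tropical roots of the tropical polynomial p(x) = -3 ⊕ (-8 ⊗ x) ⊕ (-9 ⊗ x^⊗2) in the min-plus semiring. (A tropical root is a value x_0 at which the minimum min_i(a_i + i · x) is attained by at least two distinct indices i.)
Roots: {1, 5}

Each tropical root is a break point of the lower envelope of the lines y = a_i + i · x (there are 3 lines, with slopes 0, 1, ..., 2). Only the lines that attain the minimum somewhere contribute to roots; other lines are dominated. Here the surviving (envelope) indices are i = 2, i = 1, i = 0.
Intersections between consecutive envelope lines give the roots: for adjacent envelope indices i < j the intersection is x = (a_i − a_j) / (j − i). Reading off the sorted break points: {1, 5}.
Verification: at each break x_0, at least two indices attain the minimum of min_i(a_i + i · x_0).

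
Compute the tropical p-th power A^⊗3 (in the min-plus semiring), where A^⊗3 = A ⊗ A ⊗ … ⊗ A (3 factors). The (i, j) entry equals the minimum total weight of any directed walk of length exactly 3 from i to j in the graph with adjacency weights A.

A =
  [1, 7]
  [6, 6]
A^⊗3 =
  [3, 9]
  [8, 14]

Each entry (A^⊗3)_ij equals the minimum over all length-3 walks i = v_0 → v_1 → … → v_3 = j of Σ_t A[v_t][v_{t+1}]. For example, for (i, j) = (0, 1) we minimise over 4 possible intermediate vertex sequences; the minimum is 9, attained along the walk 0 → 0 → 0 → 1.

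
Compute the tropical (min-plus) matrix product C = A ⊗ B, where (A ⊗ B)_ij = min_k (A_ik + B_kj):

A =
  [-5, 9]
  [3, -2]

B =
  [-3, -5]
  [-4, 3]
A ⊗ B =
  [-8, -10]
  [-6, -2]

Apply the min-plus product entry-by-entry:
  C[0][0] = min over k of (A[0][0] + B[0][0] = -5 + -3 = -8, A[0][1] + B[1][0] = 9 + -4 = 5) = -8 (attained at k = 0)
  C[0][1] = min over k of (A[0][0] + B[0][1] = -5 + -5 = -10, A[0][1] + B[1][1] = 9 + 3 = 12) = -10 (attained at k = 0)
  C[1][0] = min over k of (A[1][0] + B[0][0] = 3 + -3 = 0, A[1][1] + B[1][0] = -2 + -4 = -6) = -6 (attained at k = 1)
  C[1][1] = min over k of (A[1][0] + B[0][1] = 3 + -5 = -2, A[1][1] + B[1][1] = -2 + 3 = 1) = -2 (attained at k = 0)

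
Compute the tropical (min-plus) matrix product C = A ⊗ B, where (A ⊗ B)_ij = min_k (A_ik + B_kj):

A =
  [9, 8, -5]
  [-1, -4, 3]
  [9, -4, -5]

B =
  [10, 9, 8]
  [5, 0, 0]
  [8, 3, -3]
A ⊗ B =
  [3, -2, -8]
  [1, -4, -4]
  [1, -4, -8]

Apply the min-plus product entry-by-entry:
  C[0][0] = min over k of (A[0][0] + B[0][0] = 9 + 10 = 19, A[0][1] + B[1][0] = 8 + 5 = 13, A[0][2] + B[2][0] = -5 + 8 = 3) = 3 (attained at k = 2)
  C[0][1] = min over k of (A[0][0] + B[0][1] = 9 + 9 = 18, A[0][1] + B[1][1] = 8 + 0 = 8, A[0][2] + B[2][1] = -5 + 3 = -2) = -2 (attained at k = 2)
  C[0][2] = min over k of (A[0][0] + B[0][2] = 9 + 8 = 17, A[0][1] + B[1][2] = 8 + 0 = 8, A[0][2] + B[2][2] = -5 + -3 = -8) = -8 (attained at k = 2)
  C[1][0] = min over k of (A[1][0] + B[0][0] = -1 + 10 = 9, A[1][1] + B[1][0] = -4 + 5 = 1, A[1][2] + B[2][0] = 3 + 8 = 11) = 1 (attained at k = 1)
  C[1][1] = min over k of (A[1][0] + B[0][1] = -1 + 9 = 8, A[1][1] + B[1][1] = -4 + 0 = -4, A[1][2] + B[2][1] = 3 + 3 = 6) = -4 (attained at k = 1)
  C[1][2] = min over k of (A[1][0] + B[0][2] = -1 + 8 = 7, A[1][1] + B[1][2] = -4 + 0 = -4, A[1][2] + B[2][2] = 3 + -3 = 0) = -4 (attained at k = 1)
  C[2][0] = min over k of (A[2][0] + B[0][0] = 9 + 10 = 19, A[2][1] + B[1][0] = -4 + 5 = 1, A[2][2] + B[2][0] = -5 + 8 = 3) = 1 (attained at k = 1)
  C[2][1] = min over k of (A[2][0] + B[0][1] = 9 + 9 = 18, A[2][1] + B[1][1] = -4 + 0 = -4, A[2][2] + B[2][1] = -5 + 3 = -2) = -4 (attained at k = 1)
  C[2][2] = min over k of (A[2][0] + B[0][2] = 9 + 8 = 17, A[2][1] + B[1][2] = -4 + 0 = -4, A[2][2] + B[2][2] = -5 + -3 = -8) = -8 (attained at k = 2)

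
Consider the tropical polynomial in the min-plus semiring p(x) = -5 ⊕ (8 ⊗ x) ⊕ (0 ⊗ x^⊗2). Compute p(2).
p(2) = -5

A tropical monomial a ⊗ x^⊗i evaluates to a + i · x. Evaluating each term at x = 2:
  Term 0 contributes -5 + 0 · 2 = -5
  Term 1 contributes 8 + 1 · 2 = 10
  Term 2 contributes 0 + 2 · 2 = 4
p(2) = ⊕ of these = min[-5, 10, 4] = -5.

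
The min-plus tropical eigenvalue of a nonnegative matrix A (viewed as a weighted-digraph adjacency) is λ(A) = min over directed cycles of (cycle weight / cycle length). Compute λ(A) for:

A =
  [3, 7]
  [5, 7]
λ(A) = 3

Enumerate directed cycles and compute their means (weight / length). Sample:
  cycle 0 → 0: weight = 3, length = 1, mean = 3/1 ≈ 3.000
  cycle 1 → 1: weight = 7, length = 1, mean = 7/1 ≈ 7.000
  cycle 0 → 1 → 0: weight = 12, length = 2, mean = 12/2 ≈ 6.000
  cycle 1 → 0 → 1: weight = 12, length = 2, mean = 12/2 ≈ 6.000
Minimum mean = 3.000, attained e.g. along the cycle 0 → 0 with weight 3 and length 1. So λ(A) = 3/1 = 3.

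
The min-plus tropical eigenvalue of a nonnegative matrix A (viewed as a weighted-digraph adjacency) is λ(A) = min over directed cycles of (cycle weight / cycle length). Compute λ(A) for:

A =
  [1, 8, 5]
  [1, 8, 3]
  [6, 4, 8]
λ(A) = 1

Enumerate directed cycles and compute their means (weight / length). Sample:
  cycle 0 → 0: weight = 1, length = 1, mean = 1/1 ≈ 1.000
  cycle 1 → 1: weight = 8, length = 1, mean = 8/1 ≈ 8.000
  cycle 2 → 2: weight = 8, length = 1, mean = 8/1 ≈ 8.000
  cycle 0 → 1 → 0: weight = 9, length = 2, mean = 9/2 ≈ 4.500
  cycle 0 → 2 → 0: weight = 11, length = 2, mean = 11/2 ≈ 5.500
  cycle 1 → 0 → 1: weight = 9, length = 2, mean = 9/2 ≈ 4.500
Minimum mean = 1.000, attained e.g. along the cycle 0 → 0 with weight 1 and length 1. So λ(A) = 1/1 = 1.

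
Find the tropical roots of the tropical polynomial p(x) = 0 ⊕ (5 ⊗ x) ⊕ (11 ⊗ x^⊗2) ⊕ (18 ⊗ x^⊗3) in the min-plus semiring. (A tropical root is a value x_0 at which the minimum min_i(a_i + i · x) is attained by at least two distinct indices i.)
Roots: {-7, -6, -5}

Each tropical root is a break point of the lower envelope of the lines y = a_i + i · x (there are 4 lines, with slopes 0, 1, ..., 3). Only the lines that attain the minimum somewhere contribute to roots; other lines are dominated. Here the surviving (envelope) indices are i = 3, i = 2, i = 1, i = 0.
Intersections between consecutive envelope lines give the roots: for adjacent envelope indices i < j the intersection is x = (a_i − a_j) / (j − i). Reading off the sorted break points: {-7, -6, -5}.
Verification: at each break x_0, at least two indices attain the minimum of min_i(a_i + i · x_0).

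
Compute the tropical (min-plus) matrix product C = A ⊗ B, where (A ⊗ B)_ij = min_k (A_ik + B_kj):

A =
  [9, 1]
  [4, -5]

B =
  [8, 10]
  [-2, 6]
A ⊗ B =
  [-1, 7]
  [-7, 1]

Apply the min-plus product entry-by-entry:
  C[0][0] = min over k of (A[0][0] + B[0][0] = 9 + 8 = 17, A[0][1] + B[1][0] = 1 + -2 = -1) = -1 (attained at k = 1)
  C[0][1] = min over k of (A[0][0] + B[0][1] = 9 + 10 = 19, A[0][1] + B[1][1] = 1 + 6 = 7) = 7 (attained at k = 1)
  C[1][0] = min over k of (A[1][0] + B[0][0] = 4 + 8 = 12, A[1][1] + B[1][0] = -5 + -2 = -7) = -7 (attained at k = 1)
  C[1][1] = min over k of (A[1][0] + B[0][1] = 4 + 10 = 14, A[1][1] + B[1][1] = -5 + 6 = 1) = 1 (attained at k = 1)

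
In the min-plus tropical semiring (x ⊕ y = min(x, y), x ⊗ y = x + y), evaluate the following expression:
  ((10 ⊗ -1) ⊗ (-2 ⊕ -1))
((10 ⊗ -1) ⊗ (-2 ⊕ -1)) = 7

Expand innermost to outermost. Recall ⊕ takes the minimum of its arguments and ⊗ takes their sum. Working out the expression ((10 ⊗ -1) ⊗ (-2 ⊕ -1)) gives 7.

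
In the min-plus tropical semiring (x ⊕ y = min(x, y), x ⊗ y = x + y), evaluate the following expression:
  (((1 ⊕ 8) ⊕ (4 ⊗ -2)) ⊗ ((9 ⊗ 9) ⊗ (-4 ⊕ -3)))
(((1 ⊕ 8) ⊕ (4 ⊗ -2)) ⊗ ((9 ⊗ 9) ⊗ (-4 ⊕ -3))) = 15

Expand innermost to outermost. Recall ⊕ takes the minimum of its arguments and ⊗ takes their sum. Working out the expression (((1 ⊕ 8) ⊕ (4 ⊗ -2)) ⊗ ((9 ⊗ 9) ⊗ (-4 ⊕ -3))) gives 15.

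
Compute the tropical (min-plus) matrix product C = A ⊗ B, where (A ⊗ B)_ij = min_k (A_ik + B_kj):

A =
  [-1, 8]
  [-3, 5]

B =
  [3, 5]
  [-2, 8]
A ⊗ B =
  [2, 4]
  [0, 2]

Apply the min-plus product entry-by-entry:
  C[0][0] = min over k of (A[0][0] + B[0][0] = -1 + 3 = 2, A[0][1] + B[1][0] = 8 + -2 = 6) = 2 (attained at k = 0)
  C[0][1] = min over k of (A[0][0] + B[0][1] = -1 + 5 = 4, A[0][1] + B[1][1] = 8 + 8 = 16) = 4 (attained at k = 0)
  C[1][0] = min over k of (A[1][0] + B[0][0] = -3 + 3 = 0, A[1][1] + B[1][0] = 5 + -2 = 3) = 0 (attained at k = 0)
  C[1][1] = min over k of (A[1][0] + B[0][1] = -3 + 5 = 2, A[1][1] + B[1][1] = 5 + 8 = 13) = 2 (attained at k = 0)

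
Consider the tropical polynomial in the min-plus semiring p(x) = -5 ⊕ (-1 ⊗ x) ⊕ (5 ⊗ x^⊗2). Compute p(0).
p(0) = -5

A tropical monomial a ⊗ x^⊗i evaluates to a + i · x. Evaluating each term at x = 0:
  Term 0 contributes -5 + 0 · 0 = -5
  Term 1 contributes -1 + 1 · 0 = -1
  Term 2 contributes 5 + 2 · 0 = 5
p(0) = ⊕ of these = min[-5, -1, 5] = -5.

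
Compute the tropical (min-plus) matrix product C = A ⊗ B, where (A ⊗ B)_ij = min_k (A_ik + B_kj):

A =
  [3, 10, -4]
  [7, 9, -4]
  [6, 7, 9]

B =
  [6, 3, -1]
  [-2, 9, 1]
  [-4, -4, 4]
A ⊗ B =
  [-8, -8, 0]
  [-8, -8, 0]
  [5, 5, 5]

Apply the min-plus product entry-by-entry:
  C[0][0] = min over k of (A[0][0] + B[0][0] = 3 + 6 = 9, A[0][1] + B[1][0] = 10 + -2 = 8, A[0][2] + B[2][0] = -4 + -4 = -8) = -8 (attained at k = 2)
  C[0][1] = min over k of (A[0][0] + B[0][1] = 3 + 3 = 6, A[0][1] + B[1][1] = 10 + 9 = 19, A[0][2] + B[2][1] = -4 + -4 = -8) = -8 (attained at k = 2)
  C[0][2] = min over k of (A[0][0] + B[0][2] = 3 + -1 = 2, A[0][1] + B[1][2] = 10 + 1 = 11, A[0][2] + B[2][2] = -4 + 4 = 0) = 0 (attained at k = 2)
  C[1][0] = min over k of (A[1][0] + B[0][0] = 7 + 6 = 13, A[1][1] + B[1][0] = 9 + -2 = 7, A[1][2] + B[2][0] = -4 + -4 = -8) = -8 (attained at k = 2)
  C[1][1] = min over k of (A[1][0] + B[0][1] = 7 + 3 = 10, A[1][1] + B[1][1] = 9 + 9 = 18, A[1][2] + B[2][1] = -4 + -4 = -8) = -8 (attained at k = 2)
  C[1][2] = min over k of (A[1][0] + B[0][2] = 7 + -1 = 6, A[1][1] + B[1][2] = 9 + 1 = 10, A[1][2] + B[2][2] = -4 + 4 = 0) = 0 (attained at k = 2)
  C[2][0] = min over k of (A[2][0] + B[0][0] = 6 + 6 = 12, A[2][1] + B[1][0] = 7 + -2 = 5, A[2][2] + B[2][0] = 9 + -4 = 5) = 5 (attained at k = 1)
  C[2][1] = min over k of (A[2][0] + B[0][1] = 6 + 3 = 9, A[2][1] + B[1][1] = 7 + 9 = 16, A[2][2] + B[2][1] = 9 + -4 = 5) = 5 (attained at k = 2)
  C[2][2] = min over k of (A[2][0] + B[0][2] = 6 + -1 = 5, A[2][1] + B[1][2] = 7 + 1 = 8, A[2][2] + B[2][2] = 9 + 4 = 13) = 5 (attained at k = 0)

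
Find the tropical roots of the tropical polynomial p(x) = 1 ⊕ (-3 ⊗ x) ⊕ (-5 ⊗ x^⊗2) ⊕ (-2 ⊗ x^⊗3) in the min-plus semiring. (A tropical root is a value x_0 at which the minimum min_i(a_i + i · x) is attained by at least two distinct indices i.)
Roots: {-3, 2, 4}

Each tropical root is a break point of the lower envelope of the lines y = a_i + i · x (there are 4 lines, with slopes 0, 1, ..., 3). Only the lines that attain the minimum somewhere contribute to roots; other lines are dominated. Here the surviving (envelope) indices are i = 3, i = 2, i = 1, i = 0.
Intersections between consecutive envelope lines give the roots: for adjacent envelope indices i < j the intersection is x = (a_i − a_j) / (j − i). Reading off the sorted break points: {-3, 2, 4}.
Verification: at each break x_0, at least two indices attain the minimum of min_i(a_i + i · x_0).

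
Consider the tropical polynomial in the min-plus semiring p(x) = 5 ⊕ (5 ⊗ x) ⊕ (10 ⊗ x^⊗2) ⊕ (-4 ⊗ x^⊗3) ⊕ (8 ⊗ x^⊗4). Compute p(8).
p(8) = 5

A tropical monomial a ⊗ x^⊗i evaluates to a + i · x. Evaluating each term at x = 8:
  Term 0 contributes 5 + 0 · 8 = 5
  Term 1 contributes 5 + 1 · 8 = 13
  Term 2 contributes 10 + 2 · 8 = 26
  Term 3 contributes -4 + 3 · 8 = 20
  Term 4 contributes 8 + 4 · 8 = 40
p(8) = ⊕ of these = min[5, 13, 26, 20, 40] = 5.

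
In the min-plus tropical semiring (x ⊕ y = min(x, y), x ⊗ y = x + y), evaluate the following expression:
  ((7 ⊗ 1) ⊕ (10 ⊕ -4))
((7 ⊗ 1) ⊕ (10 ⊕ -4)) = -4

Expand innermost to outermost. Recall ⊕ takes the minimum of its arguments and ⊗ takes their sum. Working out the expression ((7 ⊗ 1) ⊕ (10 ⊕ -4)) gives -4.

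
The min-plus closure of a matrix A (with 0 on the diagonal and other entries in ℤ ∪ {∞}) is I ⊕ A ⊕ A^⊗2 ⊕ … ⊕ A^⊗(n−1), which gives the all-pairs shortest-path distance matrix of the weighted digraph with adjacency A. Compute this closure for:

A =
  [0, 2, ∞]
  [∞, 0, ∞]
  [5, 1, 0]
Closure =
  [0, 2, ∞]
  [∞, 0, ∞]
  [5, 1, 0]

This is the Floyd-Warshall all-pairs shortest-path computation. For each intermediate vertex k = 0, 1, …, 2, update dist[i][j] ← min(dist[i][j], dist[i][k] + dist[k][j]). The final matrix gives, for each (i, j), the minimum total weight of any directed path from i to j (possibly empty when i = j).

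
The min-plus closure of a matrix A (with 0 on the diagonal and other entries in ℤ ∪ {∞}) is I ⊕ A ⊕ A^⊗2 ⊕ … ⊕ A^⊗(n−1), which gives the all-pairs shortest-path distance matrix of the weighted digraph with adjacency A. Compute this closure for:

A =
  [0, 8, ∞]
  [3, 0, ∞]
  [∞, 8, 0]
Closure =
  [0, 8, ∞]
  [3, 0, ∞]
  [11, 8, 0]

This is the Floyd-Warshall all-pairs shortest-path computation. For each intermediate vertex k = 0, 1, …, 2, update dist[i][j] ← min(dist[i][j], dist[i][k] + dist[k][j]). The final matrix gives, for each (i, j), the minimum total weight of any directed path from i to j (possibly empty when i = j).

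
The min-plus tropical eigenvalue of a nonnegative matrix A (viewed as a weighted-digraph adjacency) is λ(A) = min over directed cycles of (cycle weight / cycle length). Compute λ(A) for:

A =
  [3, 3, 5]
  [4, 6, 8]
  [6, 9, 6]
λ(A) = 3

Enumerate directed cycles and compute their means (weight / length). Sample:
  cycle 0 → 0: weight = 3, length = 1, mean = 3/1 ≈ 3.000
  cycle 1 → 1: weight = 6, length = 1, mean = 6/1 ≈ 6.000
  cycle 2 → 2: weight = 6, length = 1, mean = 6/1 ≈ 6.000
  cycle 0 → 1 → 0: weight = 7, length = 2, mean = 7/2 ≈ 3.500
  cycle 0 → 2 → 0: weight = 11, length = 2, mean = 11/2 ≈ 5.500
  cycle 1 → 0 → 1: weight = 7, length = 2, mean = 7/2 ≈ 3.500
Minimum mean = 3.000, attained e.g. along the cycle 0 → 0 with weight 3 and length 1. So λ(A) = 3/1 = 3.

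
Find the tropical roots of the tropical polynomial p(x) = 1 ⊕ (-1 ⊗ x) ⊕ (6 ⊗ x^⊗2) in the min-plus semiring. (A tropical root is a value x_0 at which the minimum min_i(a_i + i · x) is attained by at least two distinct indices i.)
Roots: {-7, 2}

Each tropical root is a break point of the lower envelope of the lines y = a_i + i · x (there are 3 lines, with slopes 0, 1, ..., 2). Only the lines that attain the minimum somewhere contribute to roots; other lines are dominated. Here the surviving (envelope) indices are i = 2, i = 1, i = 0.
Intersections between consecutive envelope lines give the roots: for adjacent envelope indices i < j the intersection is x = (a_i − a_j) / (j − i). Reading off the sorted break points: {-7, 2}.
Verification: at each break x_0, at least two indices attain the minimum of min_i(a_i + i · x_0).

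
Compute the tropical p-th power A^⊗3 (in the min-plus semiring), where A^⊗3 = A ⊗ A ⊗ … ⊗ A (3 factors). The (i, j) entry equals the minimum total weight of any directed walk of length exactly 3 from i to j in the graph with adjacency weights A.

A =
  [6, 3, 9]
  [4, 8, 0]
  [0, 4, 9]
A^⊗3 =
  [3, 7, 9]
  [6, 3, 4]
  [4, 8, 3]

Each entry (A^⊗3)_ij equals the minimum over all length-3 walks i = v_0 → v_1 → … → v_3 = j of Σ_t A[v_t][v_{t+1}]. For example, for (i, j) = (0, 2) we minimise over 9 possible intermediate vertex sequences; the minimum is 9, attained along the walk 0 → 0 → 1 → 2.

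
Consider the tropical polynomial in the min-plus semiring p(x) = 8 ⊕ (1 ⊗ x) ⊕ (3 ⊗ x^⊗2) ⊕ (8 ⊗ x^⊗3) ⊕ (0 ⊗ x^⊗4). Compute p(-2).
p(-2) = -8

A tropical monomial a ⊗ x^⊗i evaluates to a + i · x. Evaluating each term at x = -2:
  Term 0 contributes 8 + 0 · -2 = 8
  Term 1 contributes 1 + 1 · -2 = -1
  Term 2 contributes 3 + 2 · -2 = -1
  Term 3 contributes 8 + 3 · -2 = 2
  Term 4 contributes 0 + 4 · -2 = -8
p(-2) = ⊕ of these = min[8, -1, -1, 2, -8] = -8.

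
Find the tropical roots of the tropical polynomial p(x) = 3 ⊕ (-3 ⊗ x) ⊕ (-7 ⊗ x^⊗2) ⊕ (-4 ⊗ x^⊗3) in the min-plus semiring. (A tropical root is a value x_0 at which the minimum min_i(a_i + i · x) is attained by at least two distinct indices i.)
Roots: {-3, 4, 6}

Each tropical root is a break point of the lower envelope of the lines y = a_i + i · x (there are 4 lines, with slopes 0, 1, ..., 3). Only the lines that attain the minimum somewhere contribute to roots; other lines are dominated. Here the surviving (envelope) indices are i = 3, i = 2, i = 1, i = 0.
Intersections between consecutive envelope lines give the roots: for adjacent envelope indices i < j the intersection is x = (a_i − a_j) / (j − i). Reading off the sorted break points: {-3, 4, 6}.
Verification: at each break x_0, at least two indices attain the minimum of min_i(a_i + i · x_0).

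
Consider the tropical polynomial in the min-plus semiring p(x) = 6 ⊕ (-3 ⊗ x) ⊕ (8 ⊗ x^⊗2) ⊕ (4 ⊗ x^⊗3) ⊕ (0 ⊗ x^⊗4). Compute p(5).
p(5) = 2

A tropical monomial a ⊗ x^⊗i evaluates to a + i · x. Evaluating each term at x = 5:
  Term 0 contributes 6 + 0 · 5 = 6
  Term 1 contributes -3 + 1 · 5 = 2
  Term 2 contributes 8 + 2 · 5 = 18
  Term 3 contributes 4 + 3 · 5 = 19
  Term 4 contributes 0 + 4 · 5 = 20
p(5) = ⊕ of these = min[6, 2, 18, 19, 20] = 2.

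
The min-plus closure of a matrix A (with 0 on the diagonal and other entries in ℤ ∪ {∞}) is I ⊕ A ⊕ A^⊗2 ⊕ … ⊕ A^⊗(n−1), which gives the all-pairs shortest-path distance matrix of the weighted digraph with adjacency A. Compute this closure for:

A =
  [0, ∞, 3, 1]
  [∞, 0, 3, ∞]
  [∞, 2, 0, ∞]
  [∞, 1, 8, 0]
Closure =
  [0, 2, 3, 1]
  [∞, 0, 3, ∞]
  [∞, 2, 0, ∞]
  [∞, 1, 4, 0]

This is the Floyd-Warshall all-pairs shortest-path computation. For each intermediate vertex k = 0, 1, …, 3, update dist[i][j] ← min(dist[i][j], dist[i][k] + dist[k][j]). The final matrix gives, for each (i, j), the minimum total weight of any directed path from i to j (possibly empty when i = j).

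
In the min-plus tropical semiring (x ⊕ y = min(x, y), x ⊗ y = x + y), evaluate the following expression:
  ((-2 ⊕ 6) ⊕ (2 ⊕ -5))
((-2 ⊕ 6) ⊕ (2 ⊕ -5)) = -5

Expand innermost to outermost. Recall ⊕ takes the minimum of its arguments and ⊗ takes their sum. Working out the expression ((-2 ⊕ 6) ⊕ (2 ⊕ -5)) gives -5.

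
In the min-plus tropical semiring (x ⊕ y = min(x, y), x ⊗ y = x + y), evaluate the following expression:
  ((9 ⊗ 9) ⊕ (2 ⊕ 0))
((9 ⊗ 9) ⊕ (2 ⊕ 0)) = 0

Expand innermost to outermost. Recall ⊕ takes the minimum of its arguments and ⊗ takes their sum. Working out the expression ((9 ⊗ 9) ⊕ (2 ⊕ 0)) gives 0.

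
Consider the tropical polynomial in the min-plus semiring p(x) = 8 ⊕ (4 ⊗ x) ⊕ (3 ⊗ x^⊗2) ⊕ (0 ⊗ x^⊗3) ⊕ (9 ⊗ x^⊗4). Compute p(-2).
p(-2) = -6

A tropical monomial a ⊗ x^⊗i evaluates to a + i · x. Evaluating each term at x = -2:
  Term 0 contributes 8 + 0 · -2 = 8
  Term 1 contributes 4 + 1 · -2 = 2
  Term 2 contributes 3 + 2 · -2 = -1
  Term 3 contributes 0 + 3 · -2 = -6
  Term 4 contributes 9 + 4 · -2 = 1
p(-2) = ⊕ of these = min[8, 2, -1, -6, 1] = -6.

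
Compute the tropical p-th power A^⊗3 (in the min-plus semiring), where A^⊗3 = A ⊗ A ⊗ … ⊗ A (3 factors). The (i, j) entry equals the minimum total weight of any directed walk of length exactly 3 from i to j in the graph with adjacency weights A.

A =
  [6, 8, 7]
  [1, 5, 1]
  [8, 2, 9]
A^⊗3 =
  [10, 11, 10]
  [4, 8, 4]
  [8, 5, 8]

Each entry (A^⊗3)_ij equals the minimum over all length-3 walks i = v_0 → v_1 → … → v_3 = j of Σ_t A[v_t][v_{t+1}]. For example, for (i, j) = (0, 2) we minimise over 9 possible intermediate vertex sequences; the minimum is 10, attained along the walk 0 → 2 → 1 → 2.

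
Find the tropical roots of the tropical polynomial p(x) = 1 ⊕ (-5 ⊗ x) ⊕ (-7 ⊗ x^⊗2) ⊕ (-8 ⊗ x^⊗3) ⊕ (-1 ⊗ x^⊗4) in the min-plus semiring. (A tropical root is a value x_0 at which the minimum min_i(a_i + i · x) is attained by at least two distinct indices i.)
Roots: {-7, 1, 2, 6}

Each tropical root is a break point of the lower envelope of the lines y = a_i + i · x (there are 5 lines, with slopes 0, 1, ..., 4). Only the lines that attain the minimum somewhere contribute to roots; other lines are dominated. Here the surviving (envelope) indices are i = 4, i = 3, i = 2, i = 1, i = 0.
Intersections between consecutive envelope lines give the roots: for adjacent envelope indices i < j the intersection is x = (a_i − a_j) / (j − i). Reading off the sorted break points: {-7, 1, 2, 6}.
Verification: at each break x_0, at least two indices attain the minimum of min_i(a_i + i · x_0).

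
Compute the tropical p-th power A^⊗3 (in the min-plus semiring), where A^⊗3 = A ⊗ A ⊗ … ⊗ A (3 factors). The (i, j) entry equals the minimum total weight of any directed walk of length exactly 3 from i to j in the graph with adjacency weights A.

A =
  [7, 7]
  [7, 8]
A^⊗3 =
  [21, 21]
  [21, 21]

Each entry (A^⊗3)_ij equals the minimum over all length-3 walks i = v_0 → v_1 → … → v_3 = j of Σ_t A[v_t][v_{t+1}]. For example, for (i, j) = (0, 1) we minimise over 4 possible intermediate vertex sequences; the minimum is 21, attained along the walk 0 → 0 → 0 → 1.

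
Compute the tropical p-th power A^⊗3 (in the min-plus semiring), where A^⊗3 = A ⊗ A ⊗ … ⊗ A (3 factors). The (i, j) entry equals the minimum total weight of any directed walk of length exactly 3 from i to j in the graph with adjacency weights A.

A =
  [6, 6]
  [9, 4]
A^⊗3 =
  [18, 14]
  [17, 12]

Each entry (A^⊗3)_ij equals the minimum over all length-3 walks i = v_0 → v_1 → … → v_3 = j of Σ_t A[v_t][v_{t+1}]. For example, for (i, j) = (0, 1) we minimise over 4 possible intermediate vertex sequences; the minimum is 14, attained along the walk 0 → 1 → 1 → 1.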